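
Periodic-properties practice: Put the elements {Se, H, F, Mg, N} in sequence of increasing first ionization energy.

H is in period 1, group 1; N is in period 2, group 15; F is in period 2, group 17; Mg is in period 3, group 2; Se is in period 4, group 16.
Removing the outermost electron gets harder across a period and easier down a group.
These span different periods and groups, so the two trends combine.
Se > Mg: the two effects oppose for this pair; the across-period effect wins (941 vs 738 kJ/mol).
H > Se: the two effects oppose for this pair; the down-group effect wins (1312 vs 941 kJ/mol).
N > H: the two effects oppose for this pair; the across-period effect wins (1402 vs 1312 kJ/mol).
F > N: both are in period 2; the period trend gives F the larger value.
Tabulated first ionization energy (kJ/mol): H 1312, N 1402, F 1681, Mg 738, Se 941.
So from lowest to highest: Mg < Se < H < N < F.

Mg < Se < H < N < F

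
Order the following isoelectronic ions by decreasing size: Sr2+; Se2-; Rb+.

All of these have 36 electrons, so size is governed by nuclear charge alone: the more protons, the stronger the pull on the same electron cloud, and the smaller the ion.
Nuclear charges: Sr2+ (Z=38), Rb+ (Z=37), Se2- (Z=34).
Largest to smallest: Se2- > Rb+ > Sr2+.

Se2- > Rb+ > Sr2+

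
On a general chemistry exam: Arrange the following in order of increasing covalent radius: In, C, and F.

C is in period 2, group 14; F is in period 2, group 17; In is in period 5, group 13.
Across a period the added protons contract the valence shell; down a group each new principal shell makes the atom larger.
Neither a single period nor a single group — weigh both effects.
C > F: both are in period 2; the period trend gives C the larger value.
In > C: both effects reinforce here, so In is clearly the larger of the two.
For reference (pm): C 75, F 64, In 142.
So from smallest to largest: F < C < In.

F < C < In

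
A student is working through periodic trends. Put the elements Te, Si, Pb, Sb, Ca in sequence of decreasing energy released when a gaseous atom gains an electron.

Adding an electron releases more energy for atoms nearer the top right (short of the noble gases).
Neither a single period nor a single group — weigh both effects.
Pb > Ca: period and group pull opposite ways; the across-period shift dominates (35 vs 2 kJ/mol).
Sb > Pb: both effects reinforce here, so Sb is clearly the higher of the two.
Si > Sb: period and group pull opposite ways; the down-group shift dominates (134 vs 103 kJ/mol).
Te > Si: period and group pull opposite ways; the across-period shift dominates (190 vs 134 kJ/mol).
Approximate values (kJ/mol): Si 134, Ca 2, Sb 103, Te 190, Pb 35.
So from highest to lowest: Te > Si > Sb > Pb > Ca.

Te > Si > Sb > Pb > Ca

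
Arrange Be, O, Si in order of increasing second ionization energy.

Si < Be < O

After 1 electron has been removed, what remains? Be⁺ still has 1 valence electron; O⁺ still has 5 valence electrons; Si⁺ still has 3 valence electrons.
All are still removing valence electrons, so compare the +1 ions as you would atoms: IE_2 generally rises across a period (higher Z_eff) and falls down a group (larger shell), subject to the usual subshell exceptions.
Valence configurations: Be⁺ [He]2s¹, O⁺ [He]2s²2p³, Si⁺ [Ne]3s²3p¹.
Tabulated IE_2 (kJ/mol): Be 1757, O 3388, Si 1577.
Overall IE_2 order: Si < Be < O.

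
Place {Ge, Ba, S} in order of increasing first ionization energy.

Ba, Ge, S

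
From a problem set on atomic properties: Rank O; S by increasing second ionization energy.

Consider each +1 ion: O⁺ still has 5 valence electrons; S⁺ still has 5 valence electrons.
All are still removing valence electrons, so compare the +1 ions as you would atoms: IE_2 generally rises across a period (higher Z_eff) and falls down a group (larger shell), subject to the usual subshell exceptions.
Valence configurations: O⁺ [He]2s²2p³, S⁺ [Ne]3s²3p³.
Tabulated IE_2 (kJ/mol): O 3388, S 2252.
Putting it together, IE_2: S < O.

S < O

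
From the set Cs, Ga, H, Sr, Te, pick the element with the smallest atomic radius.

H

H is in period 1, group 1; Ga is in period 4, group 13; Sr is in period 5, group 2; Te is in period 5, group 16; Cs is in period 6, group 1.
Moving right in a period, electrons are added to the same shell under a stronger nuclear pull, so atoms get smaller; moving down, a new shell is opened and atoms get larger.
These span different periods and groups, so the two trends combine.
Ga > H: period and group pull opposite ways; the down-group shift dominates (124 vs 32 pm).
Te > Ga: the two effects oppose for this pair; the down-group effect wins (136 vs 124 pm).
Sr > Te: Sr lies to the left of Te in period 5, so the across-period effect alone puts Sr larger.
Cs > Sr: both effects reinforce here, so Cs is clearly the larger of the two.
For reference (pm): H 32, Ga 124, Sr 185, Te 136, Cs 232.
The smallest atomic radius among these belongs to H.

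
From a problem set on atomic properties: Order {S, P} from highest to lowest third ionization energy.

S > P

Consider each +2 ion: S²⁺ still has 4 valence electrons; P²⁺ still has 3 valence electrons.
All are still removing valence electrons, so compare the +2 ions as you would atoms: IE_3 generally rises across a period (higher Z_eff) and falls down a group (larger shell), subject to the usual subshell exceptions.
Valence configurations: S²⁺ [Ne]3s²3p², P²⁺ [Ne]3s²3p¹.
The numbers (kJ/mol): S 3357, P 2914.
Overall IE_3 order: P < S.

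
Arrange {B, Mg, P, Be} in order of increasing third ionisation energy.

IE_3 is the cost of taking one more electron from the +2 cation: B²⁺ still has 1 valence electron; Mg²⁺ is the bare [Ne] core; P²⁺ still has 3 valence electrons; Be²⁺ is the bare [He] core.
Breaking into a closed-shell core is much more expensive than removing a leftover valence electron — Mg and Be have the largest IE_3 here.
Valence configurations: B²⁺ [He]2s¹, P²⁺ [Ne]3s²3p¹.
Approximate IE_3 values (kJ/mol): B 3660, Mg 7733, P 2914, Be 14849.
So the third ionization energies run P < B < Mg < Be.

P < B < Mg < Be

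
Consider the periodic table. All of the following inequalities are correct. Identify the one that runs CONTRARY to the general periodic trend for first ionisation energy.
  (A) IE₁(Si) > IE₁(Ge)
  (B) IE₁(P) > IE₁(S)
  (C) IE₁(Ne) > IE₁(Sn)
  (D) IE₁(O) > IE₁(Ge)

The general trend: first ionisation energy increases across a period and decreases down a group.
(A) Si (period 3, group 14) vs Ge (period 4, group 14): the stated order agrees with the simple trend.
(B) P (period 3, group 15) vs S (period 3, group 16): the stated order contradicts the simple trend.
(C) Ne (period 2, group 18) vs Sn (period 5, group 14): the stated order agrees with the simple trend.
(D) O (period 2, group 16) vs Ge (period 4, group 14): the stated order agrees with the simple trend.
The exception is (B): S (3p⁴) ionizes more easily than half-filled P (3p³) because the paired 3p electron in S is pushed out by e⁻–e⁻ repulsion.

(B)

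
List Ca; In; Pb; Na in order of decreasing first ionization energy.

Pb > Ca > In > Na

Across a period the outer electron is held more tightly (higher IE₁); down a group it sits in a higher shell, more shielded, and comes off more easily.
A diagonal step moves right (one effect) and down (the opposite effect) at once.
In > Na: period and group pull opposite ways; the across-period shift dominates (558 vs 496 kJ/mol).
Ca > In: the two effects oppose for this pair; the down-group effect wins (590 vs 558 kJ/mol).
Pb > Ca: the two effects oppose for this pair; the across-period effect wins (716 vs 590 kJ/mol).
Tabulated first ionization energy (kJ/mol): Na 496, Ca 590, In 558, Pb 716.
So from highest to lowest: Pb > Ca > In > Na.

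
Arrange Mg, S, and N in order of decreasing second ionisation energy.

N > S > Mg

Consider each +1 ion: Mg⁺ still has 1 valence electron; S⁺ still has 5 valence electrons; N⁺ still has 4 valence electrons.
All are still removing valence electrons, so compare the +1 ions as you would atoms: IE_2 generally rises across a period (higher Z_eff) and falls down a group (larger shell), subject to the usual subshell exceptions.
Valence configurations: Mg⁺ [Ne]3s¹, S⁺ [Ne]3s²3p³, N⁺ [He]2s²2p².
Approximate IE_2 values (kJ/mol): Mg 1451, S 2252, N 2856.
So the second ionization energies run Mg < S < N.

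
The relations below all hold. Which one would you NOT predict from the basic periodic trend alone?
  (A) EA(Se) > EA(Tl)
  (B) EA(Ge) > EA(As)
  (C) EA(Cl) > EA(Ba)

(B)

The general trend: electron affinity increases across a period and decreases down a group.
(A) Se (period 4, group 16) vs Tl (period 6, group 13): the stated order agrees with the simple trend.
(B) Ge (period 4, group 14) vs As (period 4, group 15): the stated order contradicts the simple trend.
(C) Cl (period 3, group 17) vs Ba (period 6, group 2): the stated order agrees with the simple trend.
The exception is (B): adding an electron to As's half-filled 4p³ is unfavourable, so Ge (4p²) has the more exothermic EA.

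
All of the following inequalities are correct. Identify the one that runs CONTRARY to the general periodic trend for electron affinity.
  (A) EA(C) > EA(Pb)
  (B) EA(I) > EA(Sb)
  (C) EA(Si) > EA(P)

The general trend: electron affinity increases across a period and decreases down a group.
(A) C (period 2, group 14) vs Pb (period 6, group 14): the stated order agrees with the simple trend.
(B) I (period 5, group 17) vs Sb (period 5, group 15): the stated order agrees with the simple trend.
(C) Si (period 3, group 14) vs P (period 3, group 15): the stated order contradicts the simple trend.
The exception is (C): adding an electron to P's half-filled 3p³ is unfavourable, so Si (3p²) has the more exothermic EA.

(C)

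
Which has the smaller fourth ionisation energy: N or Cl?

Cl

IE_4 is the cost of taking one more electron from the +3 cation: N³⁺ still has 2 valence electrons; Cl³⁺ still has 4 valence electrons.
All are still removing valence electrons, so compare the +3 ions as you would atoms: IE_4 generally rises across a period (higher Z_eff) and falls down a group (larger shell), subject to the usual subshell exceptions.
Valence configurations: N³⁺ [He]2s², Cl³⁺ [Ne]3s²3p².
Approximate IE_4 values (kJ/mol): N 7475, Cl 5159.
So the fourth ionization energies run Cl < N.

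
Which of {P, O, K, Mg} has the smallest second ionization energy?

Mg

IE_2 is the cost of taking one more electron from the +1 cation: P⁺ still has 4 valence electrons; O⁺ still has 5 valence electrons; K⁺ is the bare [Ar] core; Mg⁺ still has 1 valence electron.
Usually core removal costs more than valence removal, but here the competition is close: a tightly held n=2 valence electron can cost more to remove than an n=3 core electron, so the actual values have to decide it.
Valence configurations: P⁺ [Ne]3s²3p², O⁺ [He]2s²2p³, Mg⁺ [Ne]3s¹.
The numbers (kJ/mol): P 1907, O 3388, K 3052, Mg 1451.
Putting it together, IE_2: Mg < P < K < O.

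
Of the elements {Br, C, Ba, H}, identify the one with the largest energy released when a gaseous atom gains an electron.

Br

H is in period 1, group 1; C is in period 2, group 14; Br is in period 4, group 17; Ba is in period 6, group 2.
EA tends to increase across a period and decrease down a group, though the pattern is less regular than for IE or radius.
These span different periods and groups, so the two trends combine.
H > Ba: period and group pull opposite ways; the down-group shift dominates (73 vs 14 kJ/mol).
C > H: the two effects oppose for this pair; the across-period effect wins (122 vs 73 kJ/mol).
Br > C: period and group pull opposite ways; the across-period shift dominates (325 vs 122 kJ/mol).
For reference (kJ/mol): H 73, C 122, Br 325, Ba 14.
The largest energy released when a gaseous atom gains an electron among these belongs to Br.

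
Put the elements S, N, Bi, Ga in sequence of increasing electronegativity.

Ga, Bi, S, N

N is in period 2, group 15; S is in period 3, group 16; Ga is in period 4, group 13; Bi is in period 6, group 15.
EN rises left→right (higher Z_eff, smaller atoms) and falls top→bottom (larger, more shielded atoms).
Neither a single period nor a single group — weigh both effects.
Bi > Ga: the two effects oppose for this pair; the across-period effect wins (2.02 vs 1.81).
S > Bi: both effects reinforce here, so S is clearly the higher of the two.
N > S: period and group pull opposite ways; the down-group shift dominates (3.04 vs 2.58).
Tabulated electronegativity (Pauling): N 3.04, S 2.58, Ga 1.81, Bi 2.02.
So from lowest to highest: Ga < Bi < S < N.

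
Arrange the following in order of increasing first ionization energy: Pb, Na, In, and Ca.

First ionization energy rises across a period (greater Z_eff holds electrons more tightly) and falls down a group (valence electrons are farther from the nucleus).
A diagonal step moves right (one effect) and down (the opposite effect) at once.
In > Na: period and group pull opposite ways; the across-period shift dominates (558 vs 496 kJ/mol).
Ca > In: the two effects oppose for this pair; the down-group effect wins (590 vs 558 kJ/mol).
Pb > Ca: the two effects oppose for this pair; the across-period effect wins (716 vs 590 kJ/mol).
Tabulated first ionization energy (kJ/mol): Na 496, Ca 590, In 558, Pb 716.
So from lowest to highest: Na < In < Ca < Pb.

Na < In < Ca < Pb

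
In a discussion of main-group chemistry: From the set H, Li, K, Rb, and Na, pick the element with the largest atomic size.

Radius decreases left→right (rising Z_eff, same n) and increases top→bottom (higher n).
All are in group 1, so atomic radius increases down the group.
The largest atomic size among these belongs to Rb.

Rb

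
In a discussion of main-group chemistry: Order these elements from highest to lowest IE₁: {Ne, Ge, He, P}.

He > Ne > P > Ge

He is in period 1, group 18; Ne is in period 2, group 18; P is in period 3, group 15; Ge is in period 4, group 14.
Across a period the outer electron is held more tightly (higher IE₁); down a group it sits in a higher shell, more shielded, and comes off more easily.
These span different periods and groups, so the two trends combine.
P > Ge: both effects reinforce here, so P is clearly the higher of the two.
Ne > P: relative to P, both the across-period and down-group shifts push Ne's first ionization energy up.
He > Ne: He sits above Ne in group 18, so the down-group effect alone puts He higher.
Tabulated first ionization energy (kJ/mol): He 2372, Ne 2081, P 1012, Ge 762.
So from highest to lowest: He > Ne > P > Ge.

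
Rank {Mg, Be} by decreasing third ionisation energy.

Consider each +2 ion: Mg²⁺ is the bare [Ne] core; Be²⁺ is the bare [He] core.
All of these are removing an electron from a noble-gas core or deeper; the smaller core (lower principal quantum number) is held far more tightly, and within a period the higher nuclear charge binds the same core more tightly.
Approximate IE_3 values (kJ/mol): Mg 7733, Be 14849.
Overall IE_3 order: Mg < Be.

Be > Mg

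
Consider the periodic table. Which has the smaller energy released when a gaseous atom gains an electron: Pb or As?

Pb

As is in period 4, group 15; Pb is in period 6, group 14.
Electron affinity generally becomes more exothermic across a period toward the halogens and less exothermic down a group.
These span different periods and groups, so the two trends combine.
As > Pb: both effects reinforce here, so As is clearly the higher of the two.
Tabulated electron affinity (kJ/mol): As 78, Pb 35.
So Pb has the smaller energy released when a gaseous atom gains an electron (Pb < As).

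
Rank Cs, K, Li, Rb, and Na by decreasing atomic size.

Li is in period 2, group 1; Na is in period 3, group 1; K is in period 4, group 1; Rb is in period 5, group 1; Cs is in period 6, group 1.
Atomic radius shrinks across a period as nuclear charge pulls the same shell inward, and grows down a group as new shells are added.
All are in group 1, so atomic radius increases down the group.
So from largest to smallest: Cs > Rb > K > Na > Li.

Cs > Rb > K > Na > Li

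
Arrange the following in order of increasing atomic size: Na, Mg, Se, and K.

Na is in period 3, group 1; Mg is in period 3, group 2; K is in period 4, group 1; Se is in period 4, group 16.
Radius decreases left→right (rising Z_eff, same n) and increases top→bottom (higher n).
Neither a single period nor a single group — weigh both effects.
Mg > Se: period and group pull opposite ways; the across-period shift dominates (139 vs 116 pm).
Na > Mg: both are in period 3; the period trend gives Na the larger value.
K > Na: they share group 1; the group trend gives K the larger value.
For reference (pm): Na 155, Mg 139, K 196, Se 116.
So from smallest to largest: Se < Mg < Na < K.

Se < Mg < Na < K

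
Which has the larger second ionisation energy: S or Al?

IE_2 is the cost of taking one more electron from the +1 cation: S⁺ still has 5 valence electrons; Al⁺ still has 2 valence electrons.
All are still removing valence electrons, so compare the +1 ions as you would atoms: IE_2 generally rises across a period (higher Z_eff) and falls down a group (larger shell), subject to the usual subshell exceptions.
Valence configurations: S⁺ [Ne]3s²3p³, Al⁺ [Ne]3s².
Approximate IE_2 values (kJ/mol): S 2252, Al 1817.
So the second ionization energies run Al < S.

S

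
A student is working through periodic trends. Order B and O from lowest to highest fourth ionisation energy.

IE_4 is the cost of taking one more electron from the +3 cation: B³⁺ is the bare [He] core; O³⁺ still has 3 valence electrons.
Pulling an electron out of a noble-gas core costs far more than removing a remaining valence electron, so B sits at the high end of IE_4.
Approximate IE_4 values (kJ/mol): B 25026, O 7469.
Putting it together, IE_4: O < B.

O, B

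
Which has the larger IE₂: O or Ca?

Consider each +1 ion: O⁺ still has 5 valence electrons; Ca⁺ still has 1 valence electron.
All are still removing valence electrons, so compare the +1 ions as you would atoms: IE_2 generally rises across a period (higher Z_eff) and falls down a group (larger shell), subject to the usual subshell exceptions.
Valence configurations: O⁺ [He]2s²2p³, Ca⁺ [Ar]4s¹.
Tabulated IE_2 (kJ/mol): O 3388, Ca 1145.
Putting it together, IE_2: Ca < O.

O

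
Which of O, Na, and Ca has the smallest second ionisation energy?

Ca

Consider each +1 ion: O⁺ still has 5 valence electrons; Na⁺ is the bare [Ne] core; Ca⁺ still has 1 valence electron.
Breaking into a closed-shell core is much more expensive than removing a leftover valence electron — Na has the largest IE_2 here.
Valence configurations: O⁺ [He]2s²2p³, Ca⁺ [Ar]4s¹.
The numbers (kJ/mol): O 3388, Na 4562, Ca 1145.
Hence IE_2: Ca < O < Na.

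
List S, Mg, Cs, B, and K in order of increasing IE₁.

Cs < K < Mg < B < S

Across a period the outer electron is held more tightly (higher IE₁); down a group it sits in a higher shell, more shielded, and comes off more easily.
These span different periods and groups, so the two trends combine.
K > Cs: K sits above Cs in group 1, so the down-group effect alone puts K higher.
Mg > K: relative to K, both the across-period and down-group shifts push Mg's first ionization energy up.
B > Mg: both effects reinforce here, so B is clearly the higher of the two.
S > B: the two effects oppose for this pair; the across-period effect wins (1000 vs 801 kJ/mol).
Tabulated first ionization energy (kJ/mol): B 801, Mg 738, S 1000, K 419, Cs 376.
So from lowest to highest: Cs < K < Mg < B < S.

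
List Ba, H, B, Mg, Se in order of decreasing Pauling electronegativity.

Se > H > B > Mg > Ba

H is in period 1, group 1; B is in period 2, group 13; Mg is in period 3, group 2; Se is in period 4, group 16; Ba is in period 6, group 2.
Electronegativity increases across a period and decreases down a group, tracking effective nuclear charge and atomic size.
Neither a single period nor a single group — weigh both effects.
Mg > Ba: they share group 2; the group trend gives Mg the larger value.
B > Mg: both effects reinforce here, so B is clearly the higher of the two.
H > B: period and group pull opposite ways; the down-group shift dominates (2.20 vs 2.04).
Se > H: the two effects oppose for this pair; the across-period effect wins (2.55 vs 2.20).
Tabulated electronegativity (Pauling): H 2.20, B 2.04, Mg 1.31, Se 2.55, Ba 0.89.
So from highest to lowest: Se > H > B > Mg > Ba.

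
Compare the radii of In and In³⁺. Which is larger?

Forming In³⁺ removes 3 electrons from In. Fewer electrons for the same nuclear charge means less shielding and a higher Z_eff on the remaining electrons, and for main-group metals the entire outer shell is lost.
A cation is smaller than its parent atom: In³⁺ < In.

In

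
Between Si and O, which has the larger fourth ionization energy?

After 3 electrons have been removed, what remains? Si³⁺ still has 1 valence electron; O³⁺ still has 3 valence electrons.
All are still removing valence electrons, so compare the +3 ions as you would atoms: IE_4 generally rises across a period (higher Z_eff) and falls down a group (larger shell), subject to the usual subshell exceptions.
Valence configurations: Si³⁺ [Ne]3s¹, O³⁺ [He]2s²2p¹.
The numbers (kJ/mol): Si 4356, O 7469.
Hence IE_4: Si < O.

O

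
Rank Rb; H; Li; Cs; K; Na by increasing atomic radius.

H < Li < Na < K < Rb < Cs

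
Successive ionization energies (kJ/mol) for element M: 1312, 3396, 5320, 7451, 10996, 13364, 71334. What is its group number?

Group 16

Look for the largest jump between consecutive ionization energies: IE7/IE6 ≈ 5.3, far larger than any earlier ratio.
That jump marks the point where a core electron is being removed. So the atom has 6 valence electrons.
A main-group element with 6 valence electrons is in group 16.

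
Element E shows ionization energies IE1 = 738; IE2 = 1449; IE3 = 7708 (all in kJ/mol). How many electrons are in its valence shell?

2

Look for the largest jump between consecutive ionization energies: IE3/IE2 ≈ 5.3, far larger than any earlier ratio.
That jump marks the point where a core electron is being removed. So the atom has 2 valence electrons.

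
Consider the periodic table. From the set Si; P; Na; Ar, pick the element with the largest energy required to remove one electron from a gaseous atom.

Na is in period 3, group 1; Si is in period 3, group 14; P is in period 3, group 15; Ar is in period 3, group 18.
First ionization energy rises across a period (greater Z_eff holds electrons more tightly) and falls down a group (valence electrons are farther from the nucleus).
All lie in period 3, so first ionization energy increases left to right.
The largest energy required to remove one electron from a gaseous atom among these belongs to Ar.

Ar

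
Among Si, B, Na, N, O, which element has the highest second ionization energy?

Na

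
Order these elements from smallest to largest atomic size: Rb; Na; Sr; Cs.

Atomic radius shrinks across a period as nuclear charge pulls the same shell inward, and grows down a group as new shells are added.
Neither a single period nor a single group — weigh both effects.
Sr > Na: period and group pull opposite ways; the down-group shift dominates (185 vs 155 pm).
Rb > Sr: Rb lies to the left of Sr in period 5, so the across-period effect alone puts Rb larger.
Cs > Rb: they share group 1; the group trend gives Cs the larger value.
Tabulated atomic radius (pm): Na 155, Rb 210, Sr 185, Cs 232.
So from smallest to largest: Na < Sr < Rb < Cs.

Na, Sr, Rb, Cs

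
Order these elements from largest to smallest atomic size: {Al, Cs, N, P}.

Cs > Al > P > N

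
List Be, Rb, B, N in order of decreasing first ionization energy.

Be is in period 2, group 2; B is in period 2, group 13; N is in period 2, group 15; Rb is in period 5, group 1.
Removing the outermost electron gets harder across a period and easier down a group.
These span different periods and groups, so the two trends combine.
B > Rb: relative to Rb, both the across-period and down-group shifts push B's first ionization energy up.
Be > B: this pair runs against the simple trend — see the exception note.
N > Be: N lies to the right of Be in period 2, so the across-period effect alone puts N higher.
Note the exception: Be has a higher first ionization energy than B, contrary to the simple trend — removing B's lone 2p electron is easier than breaking Be's filled 2s².
Tabulated first ionization energy (kJ/mol): Be 900, B 801, N 1402, Rb 403.
So from highest to lowest: N > Be > B > Rb.

N, Be, B, Rb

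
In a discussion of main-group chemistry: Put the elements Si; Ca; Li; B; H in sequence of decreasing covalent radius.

Ca, Li, Si, B, H

Atomic radius shrinks across a period as nuclear charge pulls the same shell inward, and grows down a group as new shells are added.
Here both period and group differ, so the two effects have to be weighed against each other.
B > H: the two effects oppose for this pair; the down-group effect wins (85 vs 32 pm).
Si > B: period and group pull opposite ways; the down-group shift dominates (116 vs 85 pm).
Li > Si: period and group pull opposite ways; the across-period shift dominates (133 vs 116 pm).
Ca > Li: the two effects oppose for this pair; the down-group effect wins (171 vs 133 pm).
Tabulated atomic radius (pm): H 32, Li 133, B 85, Si 116, Ca 171.
So from largest to smallest: Ca > Li > Si > B > H.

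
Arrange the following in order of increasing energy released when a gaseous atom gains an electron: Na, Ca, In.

Ca < In < Na

Adding an electron releases more energy for atoms nearer the top right (short of the noble gases).
A diagonal step moves right (one effect) and down (the opposite effect) at once.
In > Ca: the two effects oppose for this pair; the across-period effect wins (29 vs 2 kJ/mol).
Na > In: period and group pull opposite ways; the down-group shift dominates (53 vs 29 kJ/mol).
For reference (kJ/mol): Na 53, Ca 2, In 29.
So from lowest to highest: Ca < In < Na.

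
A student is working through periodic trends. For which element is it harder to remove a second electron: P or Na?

IE_2 is the cost of taking one more electron from the +1 cation: P⁺ still has 4 valence electrons; Na⁺ is the bare [Ne] core.
Breaking into a closed-shell core is much more expensive than removing a leftover valence electron — Na has the largest IE_2 here.
Approximate IE_2 values (kJ/mol): P 1907, Na 4562.
Putting it together, IE_2: P < Na.

Na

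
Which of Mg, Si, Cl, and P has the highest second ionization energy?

The second ionization energy removes an electron from the +1 ion. For each element: Mg⁺ still has 1 valence electron; Si⁺ still has 3 valence electrons; Cl⁺ still has 6 valence electrons; P⁺ still has 4 valence electrons.
All are still removing valence electrons, so compare the +1 ions as you would atoms: IE_2 generally rises across a period (higher Z_eff) and falls down a group (larger shell), subject to the usual subshell exceptions.
Valence configurations: Mg⁺ [Ne]3s¹, Si⁺ [Ne]3s²3p¹, Cl⁺ [Ne]3s²3p⁴, P⁺ [Ne]3s²3p².
Tabulated IE_2 (kJ/mol): Mg 1451, Si 1577, Cl 2298, P 1907.
So the second ionization energies run Mg < Si < P < Cl.

Cl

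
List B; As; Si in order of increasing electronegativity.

Si < B < As

B is in period 2, group 13; Si is in period 3, group 14; As is in period 4, group 15.
Electronegativity increases across a period and decreases down a group, tracking effective nuclear charge and atomic size.
A diagonal step moves right (one effect) and down (the opposite effect) at once.
B > Si: the two effects oppose for this pair; the down-group effect wins (2.04 vs 1.90).
As > B: period and group pull opposite ways; the across-period shift dominates (2.18 vs 2.04).
Approximate values (Pauling): B 2.04, Si 1.90, As 2.18.
So from lowest to highest: Si < B < As.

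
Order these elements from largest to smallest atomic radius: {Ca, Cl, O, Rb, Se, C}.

Rb > Ca > Se > Cl > C > O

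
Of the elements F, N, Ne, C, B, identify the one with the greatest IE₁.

Ne

B is in period 2, group 13; C is in period 2, group 14; N is in period 2, group 15; F is in period 2, group 17; Ne is in period 2, group 18.
Removing the outermost electron gets harder across a period and easier down a group.
All lie in period 2, so first ionization energy increases left to right.
The greatest IE₁ among these belongs to Ne.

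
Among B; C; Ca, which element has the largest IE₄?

B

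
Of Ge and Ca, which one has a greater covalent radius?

Ca

Ca is in period 4, group 2; Ge is in period 4, group 14.
Across a period the added protons contract the valence shell; down a group each new principal shell makes the atom larger.
All lie in period 4, so atomic radius increases right to left.
So Ca has the greater covalent radius (Ca > Ge).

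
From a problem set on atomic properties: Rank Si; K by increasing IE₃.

After 2 electrons have been removed, what remains? Si²⁺ still has 2 valence electrons; K²⁺ is already 1 electron into the core.
Breaking into a closed-shell core is much more expensive than removing a leftover valence electron — K has the largest IE_3 here.
Tabulated IE_3 (kJ/mol): Si 3232, K 4420.
Hence IE_3: Si < K.

Si, K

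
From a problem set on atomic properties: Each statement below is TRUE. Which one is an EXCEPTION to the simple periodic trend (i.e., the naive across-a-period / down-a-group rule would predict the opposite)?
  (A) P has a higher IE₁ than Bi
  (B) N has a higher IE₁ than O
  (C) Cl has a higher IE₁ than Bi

The general trend: IE₁ increases across a period and decreases down a group.
(A) P (period 3, group 15) vs Bi (period 6, group 15): the stated order agrees with the simple trend.
(B) N (period 2, group 15) vs O (period 2, group 16): the stated order contradicts the simple trend.
(C) Cl (period 3, group 17) vs Bi (period 6, group 15): the stated order agrees with the simple trend.
The exception is (B): pairing an electron in O's 2p⁴ costs repulsion energy, so O ionizes more easily than half-filled N (2p³).

(B)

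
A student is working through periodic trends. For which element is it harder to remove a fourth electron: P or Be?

Be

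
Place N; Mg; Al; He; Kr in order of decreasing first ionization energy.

He is in period 1, group 18; N is in period 2, group 15; Mg is in period 3, group 2; Al is in period 3, group 13; Kr is in period 4, group 18.
First ionization energy rises across a period (greater Z_eff holds electrons more tightly) and falls down a group (valence electrons are farther from the nucleus).
These span different periods and groups, so the two trends combine.
Mg > Al: this pair runs against the simple trend — see the exception note.
Kr > Mg: period and group pull opposite ways; the across-period shift dominates (1351 vs 738 kJ/mol).
N > Kr: the two effects oppose for this pair; the down-group effect wins (1402 vs 1351 kJ/mol).
He > N: relative to N, both the across-period and down-group shifts push He's first ionization energy up.
Note the exception: Mg has a higher first ionization energy than Al, contrary to the simple trend — Al's single 3p electron is easier to remove than one from Mg's filled 3s².
Approximate values (kJ/mol): He 2372, N 1402, Mg 738, Al 578, Kr 1351.
So from highest to lowest: He > N > Kr > Mg > Al.

He > N > Kr > Mg > Al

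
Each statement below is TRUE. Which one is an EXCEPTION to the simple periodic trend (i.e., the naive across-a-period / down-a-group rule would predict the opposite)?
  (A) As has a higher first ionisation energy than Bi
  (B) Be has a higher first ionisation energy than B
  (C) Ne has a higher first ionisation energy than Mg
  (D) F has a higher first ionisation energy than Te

(B)

The general trend: first ionisation energy increases across a period and decreases down a group.
(A) As (period 4, group 15) vs Bi (period 6, group 15): the stated order agrees with the simple trend.
(B) Be (period 2, group 2) vs B (period 2, group 13): the stated order contradicts the simple trend.
(C) Ne (period 2, group 18) vs Mg (period 3, group 2): the stated order agrees with the simple trend.
(D) F (period 2, group 17) vs Te (period 5, group 16): the stated order agrees with the simple trend.
The exception is (B): removing B's lone 2p electron is easier than breaking Be's filled 2s².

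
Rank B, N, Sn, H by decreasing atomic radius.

Sn > B > N > H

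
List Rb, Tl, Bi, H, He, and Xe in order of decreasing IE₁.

H is in period 1, group 1; He is in period 1, group 18; Rb is in period 5, group 1; Xe is in period 5, group 18; Tl is in period 6, group 13; Bi is in period 6, group 15.
First ionization energy rises across a period (greater Z_eff holds electrons more tightly) and falls down a group (valence electrons are farther from the nucleus).
Here both period and group differ, so the two effects have to be weighed against each other.
Tl > Rb: period and group pull opposite ways; the across-period shift dominates (589 vs 403 kJ/mol).
Bi > Tl: Bi lies to the right of Tl in period 6, so the across-period effect alone puts Bi higher.
Xe > Bi: relative to Bi, both the across-period and down-group shifts push Xe's first ionization energy up.
H > Xe: the two effects oppose for this pair; the down-group effect wins (1312 vs 1170 kJ/mol).
He > H: both are in period 1; the period trend gives He the larger value.
For reference (kJ/mol): H 1312, He 2372, Rb 403, Xe 1170, Tl 589, Bi 703.
So from highest to lowest: He > H > Xe > Bi > Tl > Rb.

He > H > Xe > Bi > Tl > Rb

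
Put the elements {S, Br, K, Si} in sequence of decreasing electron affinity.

Br > S > Si > K

Si is in period 3, group 14; S is in period 3, group 16; K is in period 4, group 1; Br is in period 4, group 17.
EA tends to increase across a period and decrease down a group, though the pattern is less regular than for IE or radius.
Here both period and group differ, so the two effects have to be weighed against each other.
Si > K: relative to K, both the across-period and down-group shifts push Si's electron affinity up.
S > Si: both are in period 3; the period trend gives S the larger value.
Br > S: the two effects oppose for this pair; the across-period effect wins (325 vs 200 kJ/mol).
Approximate values (kJ/mol): Si 134, S 200, K 48, Br 325.
So from highest to lowest: Br > S > Si > K.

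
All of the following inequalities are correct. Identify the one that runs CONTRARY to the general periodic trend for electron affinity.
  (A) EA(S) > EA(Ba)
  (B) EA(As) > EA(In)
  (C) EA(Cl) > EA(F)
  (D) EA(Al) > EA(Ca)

(C)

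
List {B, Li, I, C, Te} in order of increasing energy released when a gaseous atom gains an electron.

Li is in period 2, group 1; B is in period 2, group 13; C is in period 2, group 14; Te is in period 5, group 16; I is in period 5, group 17.
Electron affinity generally becomes more exothermic across a period toward the halogens and less exothermic down a group.
Neither a single period nor a single group — weigh both effects.
Li > B: this pair runs against the simple trend — see the exception note.
C > Li: C lies to the right of Li in period 2, so the across-period effect alone puts C higher.
Te > C: period and group pull opposite ways; the across-period shift dominates (190 vs 122 kJ/mol).
I > Te: I lies to the right of Te in period 5, so the across-period effect alone puts I higher.
Note the exception: Li has a higher electron affinity than B, contrary to the simple trend — B's ns²np¹ configuration gives only a small electron affinity — the sparsely filled np subshell binds an added electron weakly.
Approximate values (kJ/mol): Li 60, B 27, C 122, Te 190, I 295.
So from lowest to highest: B < Li < C < Te < I.

B < Li < C < Te < I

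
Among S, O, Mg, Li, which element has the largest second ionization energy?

Consider each +1 ion: S⁺ still has 5 valence electrons; O⁺ still has 5 valence electrons; Mg⁺ still has 1 valence electron; Li⁺ is the bare [He] core.
Breaking into a closed-shell core is much more expensive than removing a leftover valence electron — Li has the largest IE_2 here.
Valence configurations: S⁺ [Ne]3s²3p³, O⁺ [He]2s²2p³, Mg⁺ [Ne]3s¹.
Tabulated IE_2 (kJ/mol): S 2252, O 3388, Mg 1451, Li 7298.
So the second ionization energies run Mg < S < O < Li.

Li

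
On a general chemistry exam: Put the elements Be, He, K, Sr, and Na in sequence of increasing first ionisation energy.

K < Na < Sr < Be < He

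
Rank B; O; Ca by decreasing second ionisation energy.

After 1 electron has been removed, what remains? B⁺ still has 2 valence electrons; O⁺ still has 5 valence electrons; Ca⁺ still has 1 valence electron.
All are still removing valence electrons, so compare the +1 ions as you would atoms: IE_2 generally rises across a period (higher Z_eff) and falls down a group (larger shell), subject to the usual subshell exceptions.
Valence configurations: B⁺ [He]2s², O⁺ [He]2s²2p³, Ca⁺ [Ar]4s¹.
Approximate IE_2 values (kJ/mol): B 2427, O 3388, Ca 1145.
So the second ionization energies run Ca < B < O.

O > B > Ca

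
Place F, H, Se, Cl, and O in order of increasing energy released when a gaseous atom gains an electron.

H is in period 1, group 1; O is in period 2, group 16; F is in period 2, group 17; Cl is in period 3, group 17; Se is in period 4, group 16.
EA tends to increase across a period and decrease down a group, though the pattern is less regular than for IE or radius.
Neither a single period nor a single group — weigh both effects.
O > H: period and group pull opposite ways; the across-period shift dominates (141 vs 73 kJ/mol).
Se > O: this pair runs against the simple trend — see the exception note.
F > Se: both effects reinforce here, so F is clearly the higher of the two.
Cl > F: this pair runs against the simple trend — see the exception note.
Note the exception: Se has a higher electron affinity than O, contrary to the simple trend — O's compact 2p subshell gives strong electron–electron repulsion on the added electron.
Note the exception: Cl has a higher electron affinity than F, contrary to the simple trend — F's small 2p subshell makes the incoming electron feel strong e⁻–e⁻ repulsion, so Cl actually releases more energy on gaining an electron.
Tabulated electron affinity (kJ/mol): H 73, O 141, F 328, Cl 349, Se 195.
So from lowest to highest: H < O < Se < F < Cl.

H, O, Se, F, Cl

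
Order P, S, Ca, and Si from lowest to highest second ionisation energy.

After 1 electron has been removed, what remains? P⁺ still has 4 valence electrons; S⁺ still has 5 valence electrons; Ca⁺ still has 1 valence electron; Si⁺ still has 3 valence electrons.
All are still removing valence electrons, so compare the +1 ions as you would atoms: IE_2 generally rises across a period (higher Z_eff) and falls down a group (larger shell), subject to the usual subshell exceptions.
Valence configurations: P⁺ [Ne]3s²3p², S⁺ [Ne]3s²3p³, Ca⁺ [Ar]4s¹, Si⁺ [Ne]3s²3p¹.
The numbers (kJ/mol): P 1907, S 2252, Ca 1145, Si 1577.
Overall IE_2 order: Ca < Si < P < S.

Ca < Si < P < S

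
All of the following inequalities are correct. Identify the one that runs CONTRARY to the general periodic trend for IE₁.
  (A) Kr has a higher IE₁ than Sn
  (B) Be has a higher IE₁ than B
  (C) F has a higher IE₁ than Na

(B)

The general trend: IE₁ increases across a period and decreases down a group.
(A) Kr (period 4, group 18) vs Sn (period 5, group 14): the stated order agrees with the simple trend.
(B) Be (period 2, group 2) vs B (period 2, group 13): the stated order contradicts the simple trend.
(C) F (period 2, group 17) vs Na (period 3, group 1): the stated order agrees with the simple trend.
The exception is (B): removing B's lone 2p electron is easier than breaking Be's filled 2s².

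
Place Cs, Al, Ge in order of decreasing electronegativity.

Ge > Al > Cs

Al is in period 3, group 13; Ge is in period 4, group 14; Cs is in period 6, group 1.
Smaller atoms with higher effective nuclear charge are more electronegative.
These span different periods and groups, so the two trends combine.
Al > Cs: relative to Cs, both the across-period and down-group shifts push Al's electronegativity up.
Ge > Al: period and group pull opposite ways; the across-period shift dominates (2.01 vs 1.61).
Tabulated electronegativity (Pauling): Al 1.61, Ge 2.01, Cs 0.79.
So from highest to lowest: Ge > Al > Cs.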